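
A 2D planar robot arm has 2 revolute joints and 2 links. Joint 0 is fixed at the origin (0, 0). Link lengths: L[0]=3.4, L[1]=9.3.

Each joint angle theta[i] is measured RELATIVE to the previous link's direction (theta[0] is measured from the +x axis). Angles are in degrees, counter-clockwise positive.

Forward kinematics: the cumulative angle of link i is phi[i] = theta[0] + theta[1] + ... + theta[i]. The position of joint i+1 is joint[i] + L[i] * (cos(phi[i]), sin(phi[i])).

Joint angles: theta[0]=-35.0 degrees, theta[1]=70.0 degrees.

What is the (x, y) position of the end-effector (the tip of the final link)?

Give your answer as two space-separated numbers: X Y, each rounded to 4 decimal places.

Answer: 10.4032 3.3841

Derivation:
joint[0] = (0.0000, 0.0000)  (base)
link 0: phi[0] = -35 = -35 deg
  cos(-35 deg) = 0.8192, sin(-35 deg) = -0.5736
  joint[1] = (0.0000, 0.0000) + 3.4 * (0.8192, -0.5736) = (0.0000 + 2.7851, 0.0000 + -1.9502) = (2.7851, -1.9502)
link 1: phi[1] = -35 + 70 = 35 deg
  cos(35 deg) = 0.8192, sin(35 deg) = 0.5736
  joint[2] = (2.7851, -1.9502) + 9.3 * (0.8192, 0.5736) = (2.7851 + 7.6181, -1.9502 + 5.3343) = (10.4032, 3.3841)
End effector: (10.4032, 3.3841)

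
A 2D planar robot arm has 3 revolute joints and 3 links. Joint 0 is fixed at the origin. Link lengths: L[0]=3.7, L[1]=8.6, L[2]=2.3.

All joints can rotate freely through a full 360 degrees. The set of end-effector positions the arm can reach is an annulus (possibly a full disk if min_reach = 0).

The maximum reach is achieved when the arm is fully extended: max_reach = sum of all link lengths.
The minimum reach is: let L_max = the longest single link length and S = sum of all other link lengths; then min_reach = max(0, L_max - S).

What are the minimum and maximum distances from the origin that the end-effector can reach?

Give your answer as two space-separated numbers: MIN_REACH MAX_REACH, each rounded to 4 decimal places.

Link lengths: [3.7, 8.6, 2.3]
max_reach = 3.7 + 8.6 + 2.3 = 14.6
L_max = max([3.7, 8.6, 2.3]) = 8.6
S (sum of others) = 14.6 - 8.6 = 6
min_reach = max(0, 8.6 - 6) = max(0, 2.6) = 2.6

Answer: 2.6000 14.6000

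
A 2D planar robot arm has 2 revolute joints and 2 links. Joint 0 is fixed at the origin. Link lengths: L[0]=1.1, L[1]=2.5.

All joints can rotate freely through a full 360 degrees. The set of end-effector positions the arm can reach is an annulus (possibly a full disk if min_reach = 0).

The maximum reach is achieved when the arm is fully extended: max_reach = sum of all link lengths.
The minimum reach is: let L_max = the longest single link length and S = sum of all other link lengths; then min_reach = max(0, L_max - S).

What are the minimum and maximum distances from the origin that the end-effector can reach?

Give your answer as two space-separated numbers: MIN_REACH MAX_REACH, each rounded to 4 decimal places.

Link lengths: [1.1, 2.5]
max_reach = 1.1 + 2.5 = 3.6
L_max = max([1.1, 2.5]) = 2.5
S (sum of others) = 3.6 - 2.5 = 1.1
min_reach = max(0, 2.5 - 1.1) = max(0, 1.4) = 1.4

Answer: 1.4000 3.6000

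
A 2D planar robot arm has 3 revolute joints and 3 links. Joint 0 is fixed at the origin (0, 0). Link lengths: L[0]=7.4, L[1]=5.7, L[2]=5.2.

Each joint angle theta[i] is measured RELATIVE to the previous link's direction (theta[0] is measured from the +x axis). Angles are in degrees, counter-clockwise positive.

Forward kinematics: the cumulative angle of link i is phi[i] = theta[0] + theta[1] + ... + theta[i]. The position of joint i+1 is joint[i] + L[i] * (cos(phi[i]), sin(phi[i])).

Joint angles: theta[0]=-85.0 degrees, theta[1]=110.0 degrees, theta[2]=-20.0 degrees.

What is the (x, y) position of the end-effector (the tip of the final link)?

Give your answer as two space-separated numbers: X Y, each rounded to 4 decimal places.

Answer: 10.9911 -4.5097

Derivation:
joint[0] = (0.0000, 0.0000)  (base)
link 0: phi[0] = -85 = -85 deg
  cos(-85 deg) = 0.0872, sin(-85 deg) = -0.9962
  joint[1] = (0.0000, 0.0000) + 7.4 * (0.0872, -0.9962) = (0.0000 + 0.6450, 0.0000 + -7.3718) = (0.6450, -7.3718)
link 1: phi[1] = -85 + 110 = 25 deg
  cos(25 deg) = 0.9063, sin(25 deg) = 0.4226
  joint[2] = (0.6450, -7.3718) + 5.7 * (0.9063, 0.4226) = (0.6450 + 5.1660, -7.3718 + 2.4089) = (5.8109, -4.9629)
link 2: phi[2] = -85 + 110 + -20 = 5 deg
  cos(5 deg) = 0.9962, sin(5 deg) = 0.0872
  joint[3] = (5.8109, -4.9629) + 5.2 * (0.9962, 0.0872) = (5.8109 + 5.1802, -4.9629 + 0.4532) = (10.9911, -4.5097)
End effector: (10.9911, -4.5097)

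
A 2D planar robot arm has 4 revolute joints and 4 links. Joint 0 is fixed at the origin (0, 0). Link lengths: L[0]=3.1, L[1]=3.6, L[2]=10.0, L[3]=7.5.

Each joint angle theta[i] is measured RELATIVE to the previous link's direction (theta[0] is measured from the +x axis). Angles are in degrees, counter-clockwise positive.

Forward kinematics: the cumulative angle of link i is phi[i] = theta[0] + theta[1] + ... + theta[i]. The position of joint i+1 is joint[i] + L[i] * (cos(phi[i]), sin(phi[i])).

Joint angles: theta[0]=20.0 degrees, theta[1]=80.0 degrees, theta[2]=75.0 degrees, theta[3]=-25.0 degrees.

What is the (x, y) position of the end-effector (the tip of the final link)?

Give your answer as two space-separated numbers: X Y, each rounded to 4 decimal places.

Answer: -14.1692 9.2271

Derivation:
joint[0] = (0.0000, 0.0000)  (base)
link 0: phi[0] = 20 = 20 deg
  cos(20 deg) = 0.9397, sin(20 deg) = 0.3420
  joint[1] = (0.0000, 0.0000) + 3.1 * (0.9397, 0.3420) = (0.0000 + 2.9130, 0.0000 + 1.0603) = (2.9130, 1.0603)
link 1: phi[1] = 20 + 80 = 100 deg
  cos(100 deg) = -0.1736, sin(100 deg) = 0.9848
  joint[2] = (2.9130, 1.0603) + 3.6 * (-0.1736, 0.9848) = (2.9130 + -0.6251, 1.0603 + 3.5453) = (2.2879, 4.6056)
link 2: phi[2] = 20 + 80 + 75 = 175 deg
  cos(175 deg) = -0.9962, sin(175 deg) = 0.0872
  joint[3] = (2.2879, 4.6056) + 10 * (-0.9962, 0.0872) = (2.2879 + -9.9619, 4.6056 + 0.8716) = (-7.6740, 5.4771)
link 3: phi[3] = 20 + 80 + 75 + -25 = 150 deg
  cos(150 deg) = -0.8660, sin(150 deg) = 0.5000
  joint[4] = (-7.6740, 5.4771) + 7.5 * (-0.8660, 0.5000) = (-7.6740 + -6.4952, 5.4771 + 3.7500) = (-14.1692, 9.2271)
End effector: (-14.1692, 9.2271)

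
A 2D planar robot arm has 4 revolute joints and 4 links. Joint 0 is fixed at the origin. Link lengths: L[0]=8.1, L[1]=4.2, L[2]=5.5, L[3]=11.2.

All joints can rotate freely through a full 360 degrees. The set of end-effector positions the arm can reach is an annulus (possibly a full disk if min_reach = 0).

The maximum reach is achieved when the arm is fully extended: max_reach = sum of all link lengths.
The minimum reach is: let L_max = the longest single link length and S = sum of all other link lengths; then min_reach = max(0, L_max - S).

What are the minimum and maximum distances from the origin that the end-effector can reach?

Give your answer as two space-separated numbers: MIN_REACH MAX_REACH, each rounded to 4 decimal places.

Link lengths: [8.1, 4.2, 5.5, 11.2]
max_reach = 8.1 + 4.2 + 5.5 + 11.2 = 29
L_max = max([8.1, 4.2, 5.5, 11.2]) = 11.2
S (sum of others) = 29 - 11.2 = 17.8
min_reach = max(0, 11.2 - 17.8) = max(0, -6.6) = 0

Answer: 0.0000 29.0000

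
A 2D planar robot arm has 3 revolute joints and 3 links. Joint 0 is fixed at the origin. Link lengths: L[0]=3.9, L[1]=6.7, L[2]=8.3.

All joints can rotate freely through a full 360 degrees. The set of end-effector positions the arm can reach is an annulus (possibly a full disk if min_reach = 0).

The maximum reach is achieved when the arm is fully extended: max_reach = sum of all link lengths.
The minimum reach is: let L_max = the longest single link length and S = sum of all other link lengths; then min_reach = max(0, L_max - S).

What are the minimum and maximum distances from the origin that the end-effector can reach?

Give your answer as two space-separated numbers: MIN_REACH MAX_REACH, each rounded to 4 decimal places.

Answer: 0.0000 18.9000

Derivation:
Link lengths: [3.9, 6.7, 8.3]
max_reach = 3.9 + 6.7 + 8.3 = 18.9
L_max = max([3.9, 6.7, 8.3]) = 8.3
S (sum of others) = 18.9 - 8.3 = 10.6
min_reach = max(0, 8.3 - 10.6) = max(0, -2.3) = 0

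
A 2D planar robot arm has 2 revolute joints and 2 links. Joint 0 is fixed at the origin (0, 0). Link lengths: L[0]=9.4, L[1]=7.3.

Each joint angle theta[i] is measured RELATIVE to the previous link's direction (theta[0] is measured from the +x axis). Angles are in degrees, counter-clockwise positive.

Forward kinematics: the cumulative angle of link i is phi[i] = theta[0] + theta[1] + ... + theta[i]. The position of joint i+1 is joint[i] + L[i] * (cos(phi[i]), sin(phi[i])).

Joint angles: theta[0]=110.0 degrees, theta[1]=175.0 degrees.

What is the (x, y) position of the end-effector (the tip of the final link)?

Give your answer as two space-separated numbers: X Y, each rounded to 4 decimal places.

Answer: -1.3256 1.7819

Derivation:
joint[0] = (0.0000, 0.0000)  (base)
link 0: phi[0] = 110 = 110 deg
  cos(110 deg) = -0.3420, sin(110 deg) = 0.9397
  joint[1] = (0.0000, 0.0000) + 9.4 * (-0.3420, 0.9397) = (0.0000 + -3.2150, 0.0000 + 8.8331) = (-3.2150, 8.8331)
link 1: phi[1] = 110 + 175 = 285 deg
  cos(285 deg) = 0.2588, sin(285 deg) = -0.9659
  joint[2] = (-3.2150, 8.8331) + 7.3 * (0.2588, -0.9659) = (-3.2150 + 1.8894, 8.8331 + -7.0513) = (-1.3256, 1.7819)
End effector: (-1.3256, 1.7819)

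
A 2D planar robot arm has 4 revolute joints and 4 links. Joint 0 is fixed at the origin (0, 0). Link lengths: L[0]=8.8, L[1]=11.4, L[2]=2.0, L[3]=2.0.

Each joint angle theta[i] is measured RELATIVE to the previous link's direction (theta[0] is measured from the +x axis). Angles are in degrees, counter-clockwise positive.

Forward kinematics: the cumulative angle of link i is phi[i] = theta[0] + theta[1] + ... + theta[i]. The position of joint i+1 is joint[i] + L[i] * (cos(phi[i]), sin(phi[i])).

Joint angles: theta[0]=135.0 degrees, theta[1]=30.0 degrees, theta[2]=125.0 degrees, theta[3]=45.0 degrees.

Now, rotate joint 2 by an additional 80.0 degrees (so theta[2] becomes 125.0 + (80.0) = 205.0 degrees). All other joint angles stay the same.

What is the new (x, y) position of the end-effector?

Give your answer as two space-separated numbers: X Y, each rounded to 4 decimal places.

joint[0] = (0.0000, 0.0000)  (base)
link 0: phi[0] = 135 = 135 deg
  cos(135 deg) = -0.7071, sin(135 deg) = 0.7071
  joint[1] = (0.0000, 0.0000) + 8.8 * (-0.7071, 0.7071) = (0.0000 + -6.2225, 0.0000 + 6.2225) = (-6.2225, 6.2225)
link 1: phi[1] = 135 + 30 = 165 deg
  cos(165 deg) = -0.9659, sin(165 deg) = 0.2588
  joint[2] = (-6.2225, 6.2225) + 11.4 * (-0.9659, 0.2588) = (-6.2225 + -11.0116, 6.2225 + 2.9505) = (-17.2341, 9.1731)
link 2: phi[2] = 135 + 30 + 205 = 370 deg
  cos(370 deg) = 0.9848, sin(370 deg) = 0.1736
  joint[3] = (-17.2341, 9.1731) + 2 * (0.9848, 0.1736) = (-17.2341 + 1.9696, 9.1731 + 0.3473) = (-15.2645, 9.5204)
link 3: phi[3] = 135 + 30 + 205 + 45 = 415 deg
  cos(415 deg) = 0.5736, sin(415 deg) = 0.8192
  joint[4] = (-15.2645, 9.5204) + 2 * (0.5736, 0.8192) = (-15.2645 + 1.1472, 9.5204 + 1.6383) = (-14.1173, 11.1587)
End effector: (-14.1173, 11.1587)

Answer: -14.1173 11.1587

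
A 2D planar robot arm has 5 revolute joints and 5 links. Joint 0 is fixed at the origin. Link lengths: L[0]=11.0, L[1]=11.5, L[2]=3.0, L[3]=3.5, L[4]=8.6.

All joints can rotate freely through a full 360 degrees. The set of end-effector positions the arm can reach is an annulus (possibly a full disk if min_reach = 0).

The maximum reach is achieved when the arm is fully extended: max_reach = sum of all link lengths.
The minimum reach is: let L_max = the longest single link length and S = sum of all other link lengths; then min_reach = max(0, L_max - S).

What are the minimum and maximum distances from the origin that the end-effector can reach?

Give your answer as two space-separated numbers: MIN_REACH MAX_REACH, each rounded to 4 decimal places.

Answer: 0.0000 37.6000

Derivation:
Link lengths: [11.0, 11.5, 3.0, 3.5, 8.6]
max_reach = 11 + 11.5 + 3 + 3.5 + 8.6 = 37.6
L_max = max([11.0, 11.5, 3.0, 3.5, 8.6]) = 11.5
S (sum of others) = 37.6 - 11.5 = 26.1
min_reach = max(0, 11.5 - 26.1) = max(0, -14.6) = 0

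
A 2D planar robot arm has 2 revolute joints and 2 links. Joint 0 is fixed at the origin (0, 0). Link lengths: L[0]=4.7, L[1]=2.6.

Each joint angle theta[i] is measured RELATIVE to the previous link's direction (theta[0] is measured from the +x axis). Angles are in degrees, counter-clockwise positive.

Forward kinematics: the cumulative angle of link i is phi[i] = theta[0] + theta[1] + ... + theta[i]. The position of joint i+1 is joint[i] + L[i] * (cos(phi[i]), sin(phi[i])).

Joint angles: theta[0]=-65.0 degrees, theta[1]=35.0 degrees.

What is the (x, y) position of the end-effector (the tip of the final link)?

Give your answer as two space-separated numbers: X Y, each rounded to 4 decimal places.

Answer: 4.2380 -5.5596

Derivation:
joint[0] = (0.0000, 0.0000)  (base)
link 0: phi[0] = -65 = -65 deg
  cos(-65 deg) = 0.4226, sin(-65 deg) = -0.9063
  joint[1] = (0.0000, 0.0000) + 4.7 * (0.4226, -0.9063) = (0.0000 + 1.9863, 0.0000 + -4.2596) = (1.9863, -4.2596)
link 1: phi[1] = -65 + 35 = -30 deg
  cos(-30 deg) = 0.8660, sin(-30 deg) = -0.5000
  joint[2] = (1.9863, -4.2596) + 2.6 * (0.8660, -0.5000) = (1.9863 + 2.2517, -4.2596 + -1.3000) = (4.2380, -5.5596)
End effector: (4.2380, -5.5596)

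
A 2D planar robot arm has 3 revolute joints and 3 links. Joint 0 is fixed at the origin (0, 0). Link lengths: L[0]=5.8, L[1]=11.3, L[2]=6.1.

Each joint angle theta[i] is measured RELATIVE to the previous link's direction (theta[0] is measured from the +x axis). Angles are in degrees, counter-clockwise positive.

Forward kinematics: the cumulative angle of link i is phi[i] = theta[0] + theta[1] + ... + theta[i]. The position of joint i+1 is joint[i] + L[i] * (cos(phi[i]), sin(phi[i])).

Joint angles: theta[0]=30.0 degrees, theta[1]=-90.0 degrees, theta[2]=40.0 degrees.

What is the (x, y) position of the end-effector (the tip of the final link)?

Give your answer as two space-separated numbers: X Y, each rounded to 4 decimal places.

joint[0] = (0.0000, 0.0000)  (base)
link 0: phi[0] = 30 = 30 deg
  cos(30 deg) = 0.8660, sin(30 deg) = 0.5000
  joint[1] = (0.0000, 0.0000) + 5.8 * (0.8660, 0.5000) = (0.0000 + 5.0229, 0.0000 + 2.9000) = (5.0229, 2.9000)
link 1: phi[1] = 30 + -90 = -60 deg
  cos(-60 deg) = 0.5000, sin(-60 deg) = -0.8660
  joint[2] = (5.0229, 2.9000) + 11.3 * (0.5000, -0.8660) = (5.0229 + 5.6500, 2.9000 + -9.7861) = (10.6729, -6.8861)
link 2: phi[2] = 30 + -90 + 40 = -20 deg
  cos(-20 deg) = 0.9397, sin(-20 deg) = -0.3420
  joint[3] = (10.6729, -6.8861) + 6.1 * (0.9397, -0.3420) = (10.6729 + 5.7321, -6.8861 + -2.0863) = (16.4051, -8.9724)
End effector: (16.4051, -8.9724)

Answer: 16.4051 -8.9724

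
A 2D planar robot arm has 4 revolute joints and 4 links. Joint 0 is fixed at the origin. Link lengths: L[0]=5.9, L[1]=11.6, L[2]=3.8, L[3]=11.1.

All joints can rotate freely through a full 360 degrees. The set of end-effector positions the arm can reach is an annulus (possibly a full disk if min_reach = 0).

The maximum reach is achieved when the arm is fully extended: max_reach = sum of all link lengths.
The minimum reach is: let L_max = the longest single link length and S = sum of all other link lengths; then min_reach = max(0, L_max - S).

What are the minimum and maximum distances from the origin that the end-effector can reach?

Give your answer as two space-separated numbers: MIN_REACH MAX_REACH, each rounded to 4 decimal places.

Link lengths: [5.9, 11.6, 3.8, 11.1]
max_reach = 5.9 + 11.6 + 3.8 + 11.1 = 32.4
L_max = max([5.9, 11.6, 3.8, 11.1]) = 11.6
S (sum of others) = 32.4 - 11.6 = 20.8
min_reach = max(0, 11.6 - 20.8) = max(0, -9.2) = 0

Answer: 0.0000 32.4000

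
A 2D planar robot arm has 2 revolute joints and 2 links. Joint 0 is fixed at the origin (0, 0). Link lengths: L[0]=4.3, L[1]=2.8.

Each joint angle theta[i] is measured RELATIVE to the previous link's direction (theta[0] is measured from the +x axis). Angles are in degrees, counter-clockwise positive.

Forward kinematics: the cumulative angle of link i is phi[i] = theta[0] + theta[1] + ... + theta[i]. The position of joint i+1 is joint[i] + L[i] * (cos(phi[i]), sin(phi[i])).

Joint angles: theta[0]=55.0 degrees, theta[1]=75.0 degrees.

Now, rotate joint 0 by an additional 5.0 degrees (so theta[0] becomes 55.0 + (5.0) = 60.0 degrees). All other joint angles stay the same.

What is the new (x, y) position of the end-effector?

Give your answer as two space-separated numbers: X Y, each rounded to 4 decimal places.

Answer: 0.1701 5.7038

Derivation:
joint[0] = (0.0000, 0.0000)  (base)
link 0: phi[0] = 60 = 60 deg
  cos(60 deg) = 0.5000, sin(60 deg) = 0.8660
  joint[1] = (0.0000, 0.0000) + 4.3 * (0.5000, 0.8660) = (0.0000 + 2.1500, 0.0000 + 3.7239) = (2.1500, 3.7239)
link 1: phi[1] = 60 + 75 = 135 deg
  cos(135 deg) = -0.7071, sin(135 deg) = 0.7071
  joint[2] = (2.1500, 3.7239) + 2.8 * (-0.7071, 0.7071) = (2.1500 + -1.9799, 3.7239 + 1.9799) = (0.1701, 5.7038)
End effector: (0.1701, 5.7038)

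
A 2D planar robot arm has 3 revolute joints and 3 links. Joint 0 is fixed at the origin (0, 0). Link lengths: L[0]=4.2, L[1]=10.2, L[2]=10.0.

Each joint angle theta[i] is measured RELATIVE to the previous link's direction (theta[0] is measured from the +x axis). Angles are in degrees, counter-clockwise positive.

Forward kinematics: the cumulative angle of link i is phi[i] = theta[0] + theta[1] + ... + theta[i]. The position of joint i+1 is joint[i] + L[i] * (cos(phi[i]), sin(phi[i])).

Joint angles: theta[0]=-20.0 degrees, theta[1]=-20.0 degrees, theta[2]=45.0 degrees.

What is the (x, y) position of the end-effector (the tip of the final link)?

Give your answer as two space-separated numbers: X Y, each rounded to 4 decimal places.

joint[0] = (0.0000, 0.0000)  (base)
link 0: phi[0] = -20 = -20 deg
  cos(-20 deg) = 0.9397, sin(-20 deg) = -0.3420
  joint[1] = (0.0000, 0.0000) + 4.2 * (0.9397, -0.3420) = (0.0000 + 3.9467, 0.0000 + -1.4365) = (3.9467, -1.4365)
link 1: phi[1] = -20 + -20 = -40 deg
  cos(-40 deg) = 0.7660, sin(-40 deg) = -0.6428
  joint[2] = (3.9467, -1.4365) + 10.2 * (0.7660, -0.6428) = (3.9467 + 7.8137, -1.4365 + -6.5564) = (11.7604, -7.9929)
link 2: phi[2] = -20 + -20 + 45 = 5 deg
  cos(5 deg) = 0.9962, sin(5 deg) = 0.0872
  joint[3] = (11.7604, -7.9929) + 10 * (0.9962, 0.0872) = (11.7604 + 9.9619, -7.9929 + 0.8716) = (21.7223, -7.1214)
End effector: (21.7223, -7.1214)

Answer: 21.7223 -7.1214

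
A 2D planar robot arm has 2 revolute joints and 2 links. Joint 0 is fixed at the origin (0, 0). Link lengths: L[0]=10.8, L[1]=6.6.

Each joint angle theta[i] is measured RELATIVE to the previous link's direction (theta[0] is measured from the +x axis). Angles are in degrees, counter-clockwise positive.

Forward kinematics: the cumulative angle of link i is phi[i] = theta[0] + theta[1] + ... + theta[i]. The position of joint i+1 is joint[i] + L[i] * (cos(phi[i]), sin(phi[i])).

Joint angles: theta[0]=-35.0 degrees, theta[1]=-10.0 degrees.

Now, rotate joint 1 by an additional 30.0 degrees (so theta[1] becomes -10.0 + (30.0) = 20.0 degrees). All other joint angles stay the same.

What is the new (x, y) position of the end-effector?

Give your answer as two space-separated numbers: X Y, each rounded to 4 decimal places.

Answer: 15.2220 -7.9028

Derivation:
joint[0] = (0.0000, 0.0000)  (base)
link 0: phi[0] = -35 = -35 deg
  cos(-35 deg) = 0.8192, sin(-35 deg) = -0.5736
  joint[1] = (0.0000, 0.0000) + 10.8 * (0.8192, -0.5736) = (0.0000 + 8.8468, 0.0000 + -6.1946) = (8.8468, -6.1946)
link 1: phi[1] = -35 + 20 = -15 deg
  cos(-15 deg) = 0.9659, sin(-15 deg) = -0.2588
  joint[2] = (8.8468, -6.1946) + 6.6 * (0.9659, -0.2588) = (8.8468 + 6.3751, -6.1946 + -1.7082) = (15.2220, -7.9028)
End effector: (15.2220, -7.9028)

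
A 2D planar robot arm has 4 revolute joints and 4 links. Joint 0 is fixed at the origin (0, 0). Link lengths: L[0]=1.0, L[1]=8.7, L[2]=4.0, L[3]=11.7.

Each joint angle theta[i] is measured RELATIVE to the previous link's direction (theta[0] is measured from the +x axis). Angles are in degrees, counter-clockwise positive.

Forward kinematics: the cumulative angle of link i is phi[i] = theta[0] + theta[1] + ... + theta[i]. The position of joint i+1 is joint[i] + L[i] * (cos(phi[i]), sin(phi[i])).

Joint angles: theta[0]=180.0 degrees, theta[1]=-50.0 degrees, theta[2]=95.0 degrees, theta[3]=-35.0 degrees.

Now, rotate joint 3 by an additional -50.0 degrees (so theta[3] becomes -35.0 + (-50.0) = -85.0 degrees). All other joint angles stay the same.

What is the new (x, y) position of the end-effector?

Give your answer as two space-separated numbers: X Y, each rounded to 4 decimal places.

Answer: -18.3834 11.3568

Derivation:
joint[0] = (0.0000, 0.0000)  (base)
link 0: phi[0] = 180 = 180 deg
  cos(180 deg) = -1.0000, sin(180 deg) = 0.0000
  joint[1] = (0.0000, 0.0000) + 1 * (-1.0000, 0.0000) = (0.0000 + -1.0000, 0.0000 + 0.0000) = (-1.0000, 0.0000)
link 1: phi[1] = 180 + -50 = 130 deg
  cos(130 deg) = -0.6428, sin(130 deg) = 0.7660
  joint[2] = (-1.0000, 0.0000) + 8.7 * (-0.6428, 0.7660) = (-1.0000 + -5.5923, 0.0000 + 6.6646) = (-6.5923, 6.6646)
link 2: phi[2] = 180 + -50 + 95 = 225 deg
  cos(225 deg) = -0.7071, sin(225 deg) = -0.7071
  joint[3] = (-6.5923, 6.6646) + 4 * (-0.7071, -0.7071) = (-6.5923 + -2.8284, 6.6646 + -2.8284) = (-9.4207, 3.8362)
link 3: phi[3] = 180 + -50 + 95 + -85 = 140 deg
  cos(140 deg) = -0.7660, sin(140 deg) = 0.6428
  joint[4] = (-9.4207, 3.8362) + 11.7 * (-0.7660, 0.6428) = (-9.4207 + -8.9627, 3.8362 + 7.5206) = (-18.3834, 11.3568)
End effector: (-18.3834, 11.3568)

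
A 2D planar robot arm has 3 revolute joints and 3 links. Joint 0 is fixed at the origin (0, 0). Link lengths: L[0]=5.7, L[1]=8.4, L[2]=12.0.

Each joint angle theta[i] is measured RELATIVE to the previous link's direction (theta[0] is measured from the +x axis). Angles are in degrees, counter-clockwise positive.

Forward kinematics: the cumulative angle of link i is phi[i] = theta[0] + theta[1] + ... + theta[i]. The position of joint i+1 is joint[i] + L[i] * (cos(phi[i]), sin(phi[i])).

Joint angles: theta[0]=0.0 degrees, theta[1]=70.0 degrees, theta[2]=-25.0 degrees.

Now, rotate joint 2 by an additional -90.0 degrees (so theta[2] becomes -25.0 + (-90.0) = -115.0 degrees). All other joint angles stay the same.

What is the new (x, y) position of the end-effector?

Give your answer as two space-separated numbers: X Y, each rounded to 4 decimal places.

joint[0] = (0.0000, 0.0000)  (base)
link 0: phi[0] = 0 = 0 deg
  cos(0 deg) = 1.0000, sin(0 deg) = 0.0000
  joint[1] = (0.0000, 0.0000) + 5.7 * (1.0000, 0.0000) = (0.0000 + 5.7000, 0.0000 + 0.0000) = (5.7000, 0.0000)
link 1: phi[1] = 0 + 70 = 70 deg
  cos(70 deg) = 0.3420, sin(70 deg) = 0.9397
  joint[2] = (5.7000, 0.0000) + 8.4 * (0.3420, 0.9397) = (5.7000 + 2.8730, 0.0000 + 7.8934) = (8.5730, 7.8934)
link 2: phi[2] = 0 + 70 + -115 = -45 deg
  cos(-45 deg) = 0.7071, sin(-45 deg) = -0.7071
  joint[3] = (8.5730, 7.8934) + 12 * (0.7071, -0.7071) = (8.5730 + 8.4853, 7.8934 + -8.4853) = (17.0583, -0.5919)
End effector: (17.0583, -0.5919)

Answer: 17.0583 -0.5919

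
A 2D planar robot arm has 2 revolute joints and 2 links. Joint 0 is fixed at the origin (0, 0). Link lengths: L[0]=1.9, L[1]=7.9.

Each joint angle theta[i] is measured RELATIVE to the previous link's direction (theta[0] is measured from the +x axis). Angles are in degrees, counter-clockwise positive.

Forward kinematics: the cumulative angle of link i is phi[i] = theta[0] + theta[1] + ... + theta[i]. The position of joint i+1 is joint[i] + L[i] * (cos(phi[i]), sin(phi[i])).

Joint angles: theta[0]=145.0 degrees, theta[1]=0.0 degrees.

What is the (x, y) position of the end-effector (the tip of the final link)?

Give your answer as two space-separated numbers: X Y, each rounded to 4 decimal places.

Answer: -8.0277 5.6210

Derivation:
joint[0] = (0.0000, 0.0000)  (base)
link 0: phi[0] = 145 = 145 deg
  cos(145 deg) = -0.8192, sin(145 deg) = 0.5736
  joint[1] = (0.0000, 0.0000) + 1.9 * (-0.8192, 0.5736) = (0.0000 + -1.5564, 0.0000 + 1.0898) = (-1.5564, 1.0898)
link 1: phi[1] = 145 + 0 = 145 deg
  cos(145 deg) = -0.8192, sin(145 deg) = 0.5736
  joint[2] = (-1.5564, 1.0898) + 7.9 * (-0.8192, 0.5736) = (-1.5564 + -6.4713, 1.0898 + 4.5313) = (-8.0277, 5.6210)
End effector: (-8.0277, 5.6210)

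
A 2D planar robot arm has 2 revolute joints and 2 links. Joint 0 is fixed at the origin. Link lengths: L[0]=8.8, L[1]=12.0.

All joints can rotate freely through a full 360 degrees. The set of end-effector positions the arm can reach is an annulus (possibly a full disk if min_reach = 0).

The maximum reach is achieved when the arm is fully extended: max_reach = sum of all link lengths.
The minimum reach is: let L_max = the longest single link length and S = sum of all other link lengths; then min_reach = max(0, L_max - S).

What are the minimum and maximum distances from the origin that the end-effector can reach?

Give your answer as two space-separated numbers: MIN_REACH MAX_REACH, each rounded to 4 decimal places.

Answer: 3.2000 20.8000

Derivation:
Link lengths: [8.8, 12.0]
max_reach = 8.8 + 12 = 20.8
L_max = max([8.8, 12.0]) = 12
S (sum of others) = 20.8 - 12 = 8.8
min_reach = max(0, 12 - 8.8) = max(0, 3.2) = 3.2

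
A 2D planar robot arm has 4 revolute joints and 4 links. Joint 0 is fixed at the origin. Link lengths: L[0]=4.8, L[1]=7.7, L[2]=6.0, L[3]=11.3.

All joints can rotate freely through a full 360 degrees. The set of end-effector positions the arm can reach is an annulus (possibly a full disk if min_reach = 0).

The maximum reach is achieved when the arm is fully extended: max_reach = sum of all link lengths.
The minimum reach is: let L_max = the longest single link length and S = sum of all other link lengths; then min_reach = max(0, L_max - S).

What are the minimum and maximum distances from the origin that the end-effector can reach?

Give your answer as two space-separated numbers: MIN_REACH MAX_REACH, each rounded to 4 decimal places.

Answer: 0.0000 29.8000

Derivation:
Link lengths: [4.8, 7.7, 6.0, 11.3]
max_reach = 4.8 + 7.7 + 6 + 11.3 = 29.8
L_max = max([4.8, 7.7, 6.0, 11.3]) = 11.3
S (sum of others) = 29.8 - 11.3 = 18.5
min_reach = max(0, 11.3 - 18.5) = max(0, -7.2) = 0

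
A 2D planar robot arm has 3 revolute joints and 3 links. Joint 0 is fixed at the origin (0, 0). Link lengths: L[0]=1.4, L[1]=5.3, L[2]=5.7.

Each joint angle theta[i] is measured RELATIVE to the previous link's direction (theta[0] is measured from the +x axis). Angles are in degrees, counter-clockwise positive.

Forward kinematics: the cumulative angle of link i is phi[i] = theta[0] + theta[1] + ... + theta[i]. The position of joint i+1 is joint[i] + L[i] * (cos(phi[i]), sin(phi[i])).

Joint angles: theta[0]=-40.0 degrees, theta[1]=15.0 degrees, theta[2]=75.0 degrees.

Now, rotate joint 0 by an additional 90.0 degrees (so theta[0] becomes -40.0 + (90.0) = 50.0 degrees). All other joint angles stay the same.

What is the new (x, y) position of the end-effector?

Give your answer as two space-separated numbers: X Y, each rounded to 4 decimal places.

joint[0] = (0.0000, 0.0000)  (base)
link 0: phi[0] = 50 = 50 deg
  cos(50 deg) = 0.6428, sin(50 deg) = 0.7660
  joint[1] = (0.0000, 0.0000) + 1.4 * (0.6428, 0.7660) = (0.0000 + 0.8999, 0.0000 + 1.0725) = (0.8999, 1.0725)
link 1: phi[1] = 50 + 15 = 65 deg
  cos(65 deg) = 0.4226, sin(65 deg) = 0.9063
  joint[2] = (0.8999, 1.0725) + 5.3 * (0.4226, 0.9063) = (0.8999 + 2.2399, 1.0725 + 4.8034) = (3.1398, 5.8759)
link 2: phi[2] = 50 + 15 + 75 = 140 deg
  cos(140 deg) = -0.7660, sin(140 deg) = 0.6428
  joint[3] = (3.1398, 5.8759) + 5.7 * (-0.7660, 0.6428) = (3.1398 + -4.3665, 5.8759 + 3.6639) = (-1.2267, 9.5398)
End effector: (-1.2267, 9.5398)

Answer: -1.2267 9.5398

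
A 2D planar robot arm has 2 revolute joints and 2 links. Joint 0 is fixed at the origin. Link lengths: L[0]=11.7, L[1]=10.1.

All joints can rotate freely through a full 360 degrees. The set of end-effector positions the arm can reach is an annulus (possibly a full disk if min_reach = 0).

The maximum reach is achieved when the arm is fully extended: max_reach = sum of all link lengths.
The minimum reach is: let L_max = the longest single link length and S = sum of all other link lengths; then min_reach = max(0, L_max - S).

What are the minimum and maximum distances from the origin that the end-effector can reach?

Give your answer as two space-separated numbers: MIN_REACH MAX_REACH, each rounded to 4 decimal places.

Link lengths: [11.7, 10.1]
max_reach = 11.7 + 10.1 = 21.8
L_max = max([11.7, 10.1]) = 11.7
S (sum of others) = 21.8 - 11.7 = 10.1
min_reach = max(0, 11.7 - 10.1) = max(0, 1.6) = 1.6

Answer: 1.6000 21.8000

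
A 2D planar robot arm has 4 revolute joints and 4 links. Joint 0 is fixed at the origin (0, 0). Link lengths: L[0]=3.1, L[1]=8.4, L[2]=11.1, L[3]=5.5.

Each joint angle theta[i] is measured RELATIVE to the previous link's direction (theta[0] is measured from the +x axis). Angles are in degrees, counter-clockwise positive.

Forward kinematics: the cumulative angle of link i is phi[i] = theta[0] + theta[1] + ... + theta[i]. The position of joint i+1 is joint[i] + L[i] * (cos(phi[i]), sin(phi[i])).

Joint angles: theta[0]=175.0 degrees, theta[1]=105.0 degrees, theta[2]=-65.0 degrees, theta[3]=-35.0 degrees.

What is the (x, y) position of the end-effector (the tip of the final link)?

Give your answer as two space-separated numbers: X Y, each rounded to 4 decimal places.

Answer: -16.2221 -14.3689

Derivation:
joint[0] = (0.0000, 0.0000)  (base)
link 0: phi[0] = 175 = 175 deg
  cos(175 deg) = -0.9962, sin(175 deg) = 0.0872
  joint[1] = (0.0000, 0.0000) + 3.1 * (-0.9962, 0.0872) = (0.0000 + -3.0882, 0.0000 + 0.2702) = (-3.0882, 0.2702)
link 1: phi[1] = 175 + 105 = 280 deg
  cos(280 deg) = 0.1736, sin(280 deg) = -0.9848
  joint[2] = (-3.0882, 0.2702) + 8.4 * (0.1736, -0.9848) = (-3.0882 + 1.4586, 0.2702 + -8.2724) = (-1.6296, -8.0022)
link 2: phi[2] = 175 + 105 + -65 = 215 deg
  cos(215 deg) = -0.8192, sin(215 deg) = -0.5736
  joint[3] = (-1.6296, -8.0022) + 11.1 * (-0.8192, -0.5736) = (-1.6296 + -9.0926, -8.0022 + -6.3667) = (-10.7221, -14.3689)
link 3: phi[3] = 175 + 105 + -65 + -35 = 180 deg
  cos(180 deg) = -1.0000, sin(180 deg) = 0.0000
  joint[4] = (-10.7221, -14.3689) + 5.5 * (-1.0000, 0.0000) = (-10.7221 + -5.5000, -14.3689 + 0.0000) = (-16.2221, -14.3689)
End effector: (-16.2221, -14.3689)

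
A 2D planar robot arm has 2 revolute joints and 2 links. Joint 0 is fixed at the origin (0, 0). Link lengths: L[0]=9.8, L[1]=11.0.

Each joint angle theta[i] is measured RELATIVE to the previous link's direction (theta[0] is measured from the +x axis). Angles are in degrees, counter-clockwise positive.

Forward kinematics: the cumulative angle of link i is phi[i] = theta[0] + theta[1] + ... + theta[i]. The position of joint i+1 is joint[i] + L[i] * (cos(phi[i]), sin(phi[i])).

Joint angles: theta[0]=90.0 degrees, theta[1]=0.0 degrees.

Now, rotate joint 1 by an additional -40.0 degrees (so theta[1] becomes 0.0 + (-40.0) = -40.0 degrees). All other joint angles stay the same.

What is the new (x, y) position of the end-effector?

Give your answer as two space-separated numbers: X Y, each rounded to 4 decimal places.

Answer: 7.0707 18.2265

Derivation:
joint[0] = (0.0000, 0.0000)  (base)
link 0: phi[0] = 90 = 90 deg
  cos(90 deg) = 0.0000, sin(90 deg) = 1.0000
  joint[1] = (0.0000, 0.0000) + 9.8 * (0.0000, 1.0000) = (0.0000 + 0.0000, 0.0000 + 9.8000) = (0.0000, 9.8000)
link 1: phi[1] = 90 + -40 = 50 deg
  cos(50 deg) = 0.6428, sin(50 deg) = 0.7660
  joint[2] = (0.0000, 9.8000) + 11 * (0.6428, 0.7660) = (0.0000 + 7.0707, 9.8000 + 8.4265) = (7.0707, 18.2265)
End effector: (7.0707, 18.2265)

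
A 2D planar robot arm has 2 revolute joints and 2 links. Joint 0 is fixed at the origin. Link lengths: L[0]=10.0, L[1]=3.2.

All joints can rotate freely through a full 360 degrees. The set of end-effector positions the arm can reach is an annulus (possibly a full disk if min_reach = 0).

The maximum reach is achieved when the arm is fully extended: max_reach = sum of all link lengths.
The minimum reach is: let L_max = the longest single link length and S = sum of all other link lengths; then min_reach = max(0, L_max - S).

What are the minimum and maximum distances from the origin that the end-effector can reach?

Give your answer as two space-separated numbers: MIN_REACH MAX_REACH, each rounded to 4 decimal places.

Answer: 6.8000 13.2000

Derivation:
Link lengths: [10.0, 3.2]
max_reach = 10 + 3.2 = 13.2
L_max = max([10.0, 3.2]) = 10
S (sum of others) = 13.2 - 10 = 3.2
min_reach = max(0, 10 - 3.2) = max(0, 6.8) = 6.8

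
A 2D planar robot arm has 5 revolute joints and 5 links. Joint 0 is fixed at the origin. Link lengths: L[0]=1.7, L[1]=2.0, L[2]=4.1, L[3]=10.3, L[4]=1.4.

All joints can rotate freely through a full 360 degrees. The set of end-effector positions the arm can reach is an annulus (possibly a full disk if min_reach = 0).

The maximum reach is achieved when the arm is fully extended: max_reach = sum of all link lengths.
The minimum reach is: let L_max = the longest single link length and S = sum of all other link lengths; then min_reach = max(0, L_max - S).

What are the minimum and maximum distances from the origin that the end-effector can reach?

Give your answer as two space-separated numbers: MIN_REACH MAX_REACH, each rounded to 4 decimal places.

Link lengths: [1.7, 2.0, 4.1, 10.3, 1.4]
max_reach = 1.7 + 2 + 4.1 + 10.3 + 1.4 = 19.5
L_max = max([1.7, 2.0, 4.1, 10.3, 1.4]) = 10.3
S (sum of others) = 19.5 - 10.3 = 9.2
min_reach = max(0, 10.3 - 9.2) = max(0, 1.1) = 1.1

Answer: 1.1000 19.5000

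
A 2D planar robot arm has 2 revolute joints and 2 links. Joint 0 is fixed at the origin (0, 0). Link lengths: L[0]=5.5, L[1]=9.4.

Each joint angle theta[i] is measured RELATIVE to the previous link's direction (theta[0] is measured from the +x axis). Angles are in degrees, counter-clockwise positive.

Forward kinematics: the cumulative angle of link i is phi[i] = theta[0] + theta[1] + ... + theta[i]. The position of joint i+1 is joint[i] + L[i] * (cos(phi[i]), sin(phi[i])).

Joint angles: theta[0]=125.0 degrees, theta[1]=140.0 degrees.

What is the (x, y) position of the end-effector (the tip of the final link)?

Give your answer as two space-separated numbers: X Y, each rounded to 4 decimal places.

joint[0] = (0.0000, 0.0000)  (base)
link 0: phi[0] = 125 = 125 deg
  cos(125 deg) = -0.5736, sin(125 deg) = 0.8192
  joint[1] = (0.0000, 0.0000) + 5.5 * (-0.5736, 0.8192) = (0.0000 + -3.1547, 0.0000 + 4.5053) = (-3.1547, 4.5053)
link 1: phi[1] = 125 + 140 = 265 deg
  cos(265 deg) = -0.0872, sin(265 deg) = -0.9962
  joint[2] = (-3.1547, 4.5053) + 9.4 * (-0.0872, -0.9962) = (-3.1547 + -0.8193, 4.5053 + -9.3642) = (-3.9739, -4.8589)
End effector: (-3.9739, -4.8589)

Answer: -3.9739 -4.8589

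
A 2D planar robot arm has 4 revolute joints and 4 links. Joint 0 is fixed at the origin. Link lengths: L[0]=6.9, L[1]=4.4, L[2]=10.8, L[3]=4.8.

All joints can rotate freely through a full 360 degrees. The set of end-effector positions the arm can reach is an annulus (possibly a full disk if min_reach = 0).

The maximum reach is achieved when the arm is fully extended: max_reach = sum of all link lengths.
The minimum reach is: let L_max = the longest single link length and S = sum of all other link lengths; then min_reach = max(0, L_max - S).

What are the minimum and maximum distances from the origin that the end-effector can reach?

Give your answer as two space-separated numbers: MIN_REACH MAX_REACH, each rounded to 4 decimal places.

Answer: 0.0000 26.9000

Derivation:
Link lengths: [6.9, 4.4, 10.8, 4.8]
max_reach = 6.9 + 4.4 + 10.8 + 4.8 = 26.9
L_max = max([6.9, 4.4, 10.8, 4.8]) = 10.8
S (sum of others) = 26.9 - 10.8 = 16.1
min_reach = max(0, 10.8 - 16.1) = max(0, -5.3) = 0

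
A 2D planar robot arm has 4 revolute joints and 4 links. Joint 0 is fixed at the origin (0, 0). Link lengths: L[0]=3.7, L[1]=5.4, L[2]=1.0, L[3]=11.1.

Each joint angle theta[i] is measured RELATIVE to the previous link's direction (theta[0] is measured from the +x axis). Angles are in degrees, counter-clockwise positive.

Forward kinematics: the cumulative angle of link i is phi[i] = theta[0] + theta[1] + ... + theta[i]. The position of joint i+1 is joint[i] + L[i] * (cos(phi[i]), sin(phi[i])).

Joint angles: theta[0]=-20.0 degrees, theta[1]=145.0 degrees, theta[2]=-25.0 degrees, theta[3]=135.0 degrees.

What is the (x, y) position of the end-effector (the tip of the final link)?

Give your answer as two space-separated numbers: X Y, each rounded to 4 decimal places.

Answer: -6.1608 -4.9498

Derivation:
joint[0] = (0.0000, 0.0000)  (base)
link 0: phi[0] = -20 = -20 deg
  cos(-20 deg) = 0.9397, sin(-20 deg) = -0.3420
  joint[1] = (0.0000, 0.0000) + 3.7 * (0.9397, -0.3420) = (0.0000 + 3.4769, 0.0000 + -1.2655) = (3.4769, -1.2655)
link 1: phi[1] = -20 + 145 = 125 deg
  cos(125 deg) = -0.5736, sin(125 deg) = 0.8192
  joint[2] = (3.4769, -1.2655) + 5.4 * (-0.5736, 0.8192) = (3.4769 + -3.0973, -1.2655 + 4.4234) = (0.3795, 3.1579)
link 2: phi[2] = -20 + 145 + -25 = 100 deg
  cos(100 deg) = -0.1736, sin(100 deg) = 0.9848
  joint[3] = (0.3795, 3.1579) + 1 * (-0.1736, 0.9848) = (0.3795 + -0.1736, 3.1579 + 0.9848) = (0.2059, 4.1428)
link 3: phi[3] = -20 + 145 + -25 + 135 = 235 deg
  cos(235 deg) = -0.5736, sin(235 deg) = -0.8192
  joint[4] = (0.2059, 4.1428) + 11.1 * (-0.5736, -0.8192) = (0.2059 + -6.3667, 4.1428 + -9.0926) = (-6.1608, -4.9498)
End effector: (-6.1608, -4.9498)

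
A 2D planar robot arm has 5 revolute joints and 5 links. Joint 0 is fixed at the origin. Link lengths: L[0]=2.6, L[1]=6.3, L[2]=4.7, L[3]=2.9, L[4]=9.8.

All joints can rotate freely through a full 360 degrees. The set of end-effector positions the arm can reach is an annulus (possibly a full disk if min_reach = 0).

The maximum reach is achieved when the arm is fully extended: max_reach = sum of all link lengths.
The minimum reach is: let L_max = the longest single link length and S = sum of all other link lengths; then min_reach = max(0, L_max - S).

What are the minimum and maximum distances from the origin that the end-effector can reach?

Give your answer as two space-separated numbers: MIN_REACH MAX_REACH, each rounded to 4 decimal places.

Answer: 0.0000 26.3000

Derivation:
Link lengths: [2.6, 6.3, 4.7, 2.9, 9.8]
max_reach = 2.6 + 6.3 + 4.7 + 2.9 + 9.8 = 26.3
L_max = max([2.6, 6.3, 4.7, 2.9, 9.8]) = 9.8
S (sum of others) = 26.3 - 9.8 = 16.5
min_reach = max(0, 9.8 - 16.5) = max(0, -6.7) = 0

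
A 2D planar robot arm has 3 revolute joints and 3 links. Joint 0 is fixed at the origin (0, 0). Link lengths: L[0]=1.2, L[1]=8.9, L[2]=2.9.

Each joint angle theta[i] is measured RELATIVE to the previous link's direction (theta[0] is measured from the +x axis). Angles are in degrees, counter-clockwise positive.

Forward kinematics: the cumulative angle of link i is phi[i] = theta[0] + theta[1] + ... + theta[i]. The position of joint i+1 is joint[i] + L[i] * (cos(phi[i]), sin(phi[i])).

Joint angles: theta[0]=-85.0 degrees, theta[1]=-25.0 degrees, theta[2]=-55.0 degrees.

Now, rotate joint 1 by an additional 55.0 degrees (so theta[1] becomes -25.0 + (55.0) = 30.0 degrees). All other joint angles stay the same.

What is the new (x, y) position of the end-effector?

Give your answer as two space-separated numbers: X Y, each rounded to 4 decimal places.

joint[0] = (0.0000, 0.0000)  (base)
link 0: phi[0] = -85 = -85 deg
  cos(-85 deg) = 0.0872, sin(-85 deg) = -0.9962
  joint[1] = (0.0000, 0.0000) + 1.2 * (0.0872, -0.9962) = (0.0000 + 0.1046, 0.0000 + -1.1954) = (0.1046, -1.1954)
link 1: phi[1] = -85 + 30 = -55 deg
  cos(-55 deg) = 0.5736, sin(-55 deg) = -0.8192
  joint[2] = (0.1046, -1.1954) + 8.9 * (0.5736, -0.8192) = (0.1046 + 5.1048, -1.1954 + -7.2905) = (5.2094, -8.4859)
link 2: phi[2] = -85 + 30 + -55 = -110 deg
  cos(-110 deg) = -0.3420, sin(-110 deg) = -0.9397
  joint[3] = (5.2094, -8.4859) + 2.9 * (-0.3420, -0.9397) = (5.2094 + -0.9919, -8.4859 + -2.7251) = (4.2176, -11.2110)
End effector: (4.2176, -11.2110)

Answer: 4.2176 -11.2110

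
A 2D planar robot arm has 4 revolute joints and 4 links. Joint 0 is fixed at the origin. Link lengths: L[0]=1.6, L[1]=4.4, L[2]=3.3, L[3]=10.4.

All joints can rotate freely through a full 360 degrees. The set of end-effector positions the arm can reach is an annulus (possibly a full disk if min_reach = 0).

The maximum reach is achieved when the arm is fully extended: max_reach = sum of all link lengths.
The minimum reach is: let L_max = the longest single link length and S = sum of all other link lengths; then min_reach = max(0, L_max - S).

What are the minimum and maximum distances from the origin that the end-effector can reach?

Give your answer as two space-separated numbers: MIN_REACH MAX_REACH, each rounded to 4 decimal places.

Answer: 1.1000 19.7000

Derivation:
Link lengths: [1.6, 4.4, 3.3, 10.4]
max_reach = 1.6 + 4.4 + 3.3 + 10.4 = 19.7
L_max = max([1.6, 4.4, 3.3, 10.4]) = 10.4
S (sum of others) = 19.7 - 10.4 = 9.3
min_reach = max(0, 10.4 - 9.3) = max(0, 1.1) = 1.1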